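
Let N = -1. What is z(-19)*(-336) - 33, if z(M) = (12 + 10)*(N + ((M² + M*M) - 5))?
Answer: -5292705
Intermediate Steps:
z(M) = -132 + 44*M² (z(M) = (12 + 10)*(-1 + ((M² + M*M) - 5)) = 22*(-1 + ((M² + M²) - 5)) = 22*(-1 + (2*M² - 5)) = 22*(-1 + (-5 + 2*M²)) = 22*(-6 + 2*M²) = -132 + 44*M²)
z(-19)*(-336) - 33 = (-132 + 44*(-19)²)*(-336) - 33 = (-132 + 44*361)*(-336) - 33 = (-132 + 15884)*(-336) - 33 = 15752*(-336) - 33 = -5292672 - 33 = -5292705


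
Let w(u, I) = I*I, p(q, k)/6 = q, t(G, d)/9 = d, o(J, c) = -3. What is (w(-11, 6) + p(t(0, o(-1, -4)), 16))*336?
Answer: -42336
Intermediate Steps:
t(G, d) = 9*d
p(q, k) = 6*q
w(u, I) = I**2
(w(-11, 6) + p(t(0, o(-1, -4)), 16))*336 = (6**2 + 6*(9*(-3)))*336 = (36 + 6*(-27))*336 = (36 - 162)*336 = -126*336 = -42336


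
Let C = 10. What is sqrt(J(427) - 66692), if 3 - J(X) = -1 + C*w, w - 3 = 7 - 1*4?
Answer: 2*I*sqrt(16687) ≈ 258.36*I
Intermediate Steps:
w = 6 (w = 3 + (7 - 1*4) = 3 + (7 - 4) = 3 + 3 = 6)
J(X) = -56 (J(X) = 3 - (-1 + 10*6) = 3 - (-1 + 60) = 3 - 1*59 = 3 - 59 = -56)
sqrt(J(427) - 66692) = sqrt(-56 - 66692) = sqrt(-66748) = 2*I*sqrt(16687)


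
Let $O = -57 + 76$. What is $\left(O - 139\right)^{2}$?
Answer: $14400$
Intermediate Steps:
$O = 19$
$\left(O - 139\right)^{2} = \left(19 - 139\right)^{2} = \left(-120\right)^{2} = 14400$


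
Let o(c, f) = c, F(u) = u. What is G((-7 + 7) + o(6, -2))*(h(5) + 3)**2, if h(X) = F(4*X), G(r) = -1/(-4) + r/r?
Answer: 2645/4 ≈ 661.25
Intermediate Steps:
G(r) = 5/4 (G(r) = -1*(-1/4) + 1 = 1/4 + 1 = 5/4)
h(X) = 4*X
G((-7 + 7) + o(6, -2))*(h(5) + 3)**2 = 5*(4*5 + 3)**2/4 = 5*(20 + 3)**2/4 = (5/4)*23**2 = (5/4)*529 = 2645/4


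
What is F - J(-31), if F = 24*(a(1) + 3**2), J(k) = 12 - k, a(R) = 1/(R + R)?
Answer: 185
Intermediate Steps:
a(R) = 1/(2*R)
F = 228 (F = 24*((1/2)/1 + 3**2) = 24*((1/2)*1 + 9) = 24*(1/2 + 9) = 24*(19/2) = 228)
F - J(-31) = 228 - (12 - 1*(-31)) = 228 - (12 + 31) = 228 - 1*43 = 228 - 43 = 185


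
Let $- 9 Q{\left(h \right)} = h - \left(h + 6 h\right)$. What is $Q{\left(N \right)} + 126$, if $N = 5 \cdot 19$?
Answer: $\frac{568}{3} \approx 189.33$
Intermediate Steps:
$N = 95$
$Q{\left(h \right)} = \frac{2 h}{3}$ ($Q{\left(h \right)} = - \frac{h - \left(h + 6 h\right)}{9} = - \frac{h - 7 h}{9} = - \frac{\left(-6\right) h}{9} = \frac{2 h}{3}$)
$Q{\left(N \right)} + 126 = \frac{2}{3} \cdot 95 + 126 = \frac{190}{3} + 126 = \frac{568}{3}$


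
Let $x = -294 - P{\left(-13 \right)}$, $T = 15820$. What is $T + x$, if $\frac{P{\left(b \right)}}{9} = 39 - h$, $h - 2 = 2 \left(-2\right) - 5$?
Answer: $15112$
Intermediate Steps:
$h = -7$ ($h = 2 + \left(2 \left(-2\right) - 5\right) = 2 - 9 = -7$)
$P{\left(b \right)} = 414$ ($P{\left(b \right)} = 9 \left(39 - -7\right) = 9 \left(39 + 7\right) = 9 \cdot 46 = 414$)
$x = -708$ ($x = -294 - 414 = -708$)
$T + x = 15820 - 708 = 15112$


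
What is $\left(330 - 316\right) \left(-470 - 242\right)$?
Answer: $-9968$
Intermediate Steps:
$\left(330 - 316\right) \left(-470 - 242\right) = 14 \left(-470 - 242\right) = 14 \left(-712\right) = -9968$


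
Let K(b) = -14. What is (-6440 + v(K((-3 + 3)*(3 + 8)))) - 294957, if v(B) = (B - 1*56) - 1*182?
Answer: -301649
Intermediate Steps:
v(B) = -238 + B (v(B) = (B - 56) - 182 = (-56 + B) - 182 = -238 + B)
(-6440 + v(K((-3 + 3)*(3 + 8)))) - 294957 = (-6440 + (-238 - 14)) - 294957 = (-6440 - 252) - 294957 = -6692 - 294957 = -301649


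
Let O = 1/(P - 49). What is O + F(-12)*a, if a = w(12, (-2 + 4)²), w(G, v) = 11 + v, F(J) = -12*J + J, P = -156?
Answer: 405899/205 ≈ 1980.0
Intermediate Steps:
F(J) = -11*J
a = 15 (a = 11 + (-2 + 4)² = 11 + 2² = 11 + 4 = 15)
O = -1/205 (O = 1/(-156 - 49) = 1/(-205) = -1/205 ≈ -0.0048781)
O + F(-12)*a = -1/205 - 11*(-12)*15 = -1/205 + 132*15 = -1/205 + 1980 = 405899/205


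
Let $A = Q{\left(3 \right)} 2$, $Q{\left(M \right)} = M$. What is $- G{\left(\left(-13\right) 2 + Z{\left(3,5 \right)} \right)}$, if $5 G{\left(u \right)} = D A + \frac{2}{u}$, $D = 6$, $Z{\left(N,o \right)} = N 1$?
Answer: $- \frac{826}{115} \approx -7.1826$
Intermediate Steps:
$Z{\left(N,o \right)} = N$
$A = 6$ ($A = 3 \cdot 2 = 6$)
$G{\left(u \right)} = \frac{36}{5} + \frac{2}{5 u}$ ($G{\left(u \right)} = \frac{6 \cdot 6 + \frac{2}{u}}{5} = \frac{36 + \frac{2}{u}}{5} = \frac{36}{5} + \frac{2}{5 u}$)
$- G{\left(\left(-13\right) 2 + Z{\left(3,5 \right)} \right)} = - \frac{2 \left(1 + 18 \left(\left(-13\right) 2 + 3\right)\right)}{5 \left(\left(-13\right) 2 + 3\right)} = - \frac{2 \left(1 + 18 \left(-26 + 3\right)\right)}{5 \left(-26 + 3\right)} = - \frac{2 \left(1 + 18 \left(-23\right)\right)}{5 \left(-23\right)} = - \frac{2 \left(-1\right) \left(1 - 414\right)}{5 \cdot 23} = - \frac{2 \left(-1\right) \left(-413\right)}{5 \cdot 23} = \left(-1\right) \frac{826}{115} = - \frac{826}{115}$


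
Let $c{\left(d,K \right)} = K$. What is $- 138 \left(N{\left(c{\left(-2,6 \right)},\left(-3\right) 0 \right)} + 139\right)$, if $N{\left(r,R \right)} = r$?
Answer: $-20010$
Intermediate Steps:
$- 138 \left(N{\left(c{\left(-2,6 \right)},\left(-3\right) 0 \right)} + 139\right) = - 138 \left(6 + 139\right) = \left(-138\right) 145 = -20010$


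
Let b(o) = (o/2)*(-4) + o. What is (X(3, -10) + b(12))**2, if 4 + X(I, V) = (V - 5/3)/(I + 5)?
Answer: 175561/576 ≈ 304.79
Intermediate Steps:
X(I, V) = -4 + (-5/3 + V)/(5 + I) (X(I, V) = -4 + (V - 5/3)/(I + 5) = -4 + (V - 5*1/3)/(5 + I) = -4 + (V - 5/3)/(5 + I) = -4 + (-5/3 + V)/(5 + I))
b(o) = -o (b(o) = (o*(1/2))*(-4) + o = (o/2)*(-4) + o = -2*o + o = -o)
(X(3, -10) + b(12))**2 = ((-65/3 - 10 - 4*3)/(5 + 3) - 1*12)**2 = ((-65/3 - 10 - 12)/8 - 12)**2 = ((1/8)*(-131/3) - 12)**2 = (-131/24 - 12)**2 = (-419/24)**2 = 175561/576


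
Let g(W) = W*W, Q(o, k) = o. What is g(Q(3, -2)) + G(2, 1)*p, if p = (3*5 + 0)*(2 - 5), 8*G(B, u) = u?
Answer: 27/8 ≈ 3.3750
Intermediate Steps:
G(B, u) = u/8
g(W) = W²
p = -45 (p = (15 + 0)*(-3) = 15*(-3) = -45)
g(Q(3, -2)) + G(2, 1)*p = 3² + ((⅛)*1)*(-45) = 9 + (⅛)*(-45) = 9 - 45/8 = 27/8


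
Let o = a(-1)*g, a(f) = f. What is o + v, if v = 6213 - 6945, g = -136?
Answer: -596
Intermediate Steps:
o = 136 (o = -1*(-136) = 136)
v = -732
o + v = 136 - 732 = -596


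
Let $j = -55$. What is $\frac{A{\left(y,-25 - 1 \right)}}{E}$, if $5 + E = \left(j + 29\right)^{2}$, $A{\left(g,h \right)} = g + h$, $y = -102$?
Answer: $- \frac{128}{671} \approx -0.19076$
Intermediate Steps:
$E = 671$ ($E = -5 + \left(-55 + 29\right)^{2} = -5 + \left(-26\right)^{2} = -5 + 676 = 671$)
$\frac{A{\left(y,-25 - 1 \right)}}{E} = \frac{-102 - 26}{671} = \left(-102 - 26\right) \frac{1}{671} = \left(-128\right) \frac{1}{671} = - \frac{128}{671}$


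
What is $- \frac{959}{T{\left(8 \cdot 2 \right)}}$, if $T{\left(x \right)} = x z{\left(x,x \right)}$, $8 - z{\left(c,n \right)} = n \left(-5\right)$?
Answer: $- \frac{959}{1408} \approx -0.68111$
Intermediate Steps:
$z{\left(c,n \right)} = 8 + 5 n$ ($z{\left(c,n \right)} = 8 - n \left(-5\right) = 8 - - 5 n = 8 + 5 n$)
$T{\left(x \right)} = x \left(8 + 5 x\right)$
$- \frac{959}{T{\left(8 \cdot 2 \right)}} = - \frac{959}{8 \cdot 2 \left(8 + 5 \cdot 8 \cdot 2\right)} = - \frac{959}{16 \left(8 + 5 \cdot 16\right)} = - \frac{959}{16 \left(8 + 80\right)} = - \frac{959}{16 \cdot 88} = - \frac{959}{1408}$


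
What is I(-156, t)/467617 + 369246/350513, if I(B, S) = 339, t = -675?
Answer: 172784530689/163905837521 ≈ 1.0542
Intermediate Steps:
I(-156, t)/467617 + 369246/350513 = 339/467617 + 369246/350513 = 172784530689/163905837521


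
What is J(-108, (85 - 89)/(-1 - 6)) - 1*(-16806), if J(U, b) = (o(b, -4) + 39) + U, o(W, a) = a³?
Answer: 16673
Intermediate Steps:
J(U, b) = -25 + U (J(U, b) = ((-4)³ + 39) + U = (-64 + 39) + U = -25 + U)
J(-108, (85 - 89)/(-1 - 6)) - 1*(-16806) = (-25 - 108) - 1*(-16806) = -133 + 16806 = 16673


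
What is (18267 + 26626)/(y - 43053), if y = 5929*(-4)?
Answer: -44893/66769 ≈ -0.67236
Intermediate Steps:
y = -23716
(18267 + 26626)/(y - 43053) = (18267 + 26626)/(-23716 - 43053) = 44893/(-66769) = 44893*(-1/66769) = -44893/66769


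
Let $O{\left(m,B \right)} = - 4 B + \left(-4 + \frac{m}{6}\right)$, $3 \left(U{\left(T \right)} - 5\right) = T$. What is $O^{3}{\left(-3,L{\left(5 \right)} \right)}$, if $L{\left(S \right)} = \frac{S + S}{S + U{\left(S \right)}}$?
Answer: $- \frac{1367631}{2744} \approx -498.41$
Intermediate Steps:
$U{\left(T \right)} = 5 + \frac{T}{3}$
$L{\left(S \right)} = \frac{2 S}{5 + \frac{4 S}{3}}$ ($L{\left(S \right)} = \frac{S + S}{S + \left(5 + \frac{S}{3}\right)} = \frac{2 S}{5 + \frac{4 S}{3}}$)
$O{\left(m,B \right)} = -4 - 4 B + \frac{m}{6}$ ($O{\left(m,B \right)} = - 4 B + \left(-4 + m \frac{1}{6}\right) = - 4 B + \left(-4 + \frac{m}{6}\right) = -4 - 4 B + \frac{m}{6}$)
$O^{3}{\left(-3,L{\left(5 \right)} \right)} = \left(-4 - 4 \cdot 6 \cdot 5 \frac{1}{15 + 4 \cdot 5} + \frac{1}{6} \left(-3\right)\right)^{3} = \left(-4 - 4 \cdot 6 \cdot 5 \frac{1}{15 + 20} - \frac{1}{2}\right)^{3} = \left(-4 - 4 \cdot 6 \cdot 5 \cdot \frac{1}{35} - \frac{1}{2}\right)^{3} = \left(-4 - \frac{24}{7} - \frac{1}{2}\right)^{3} = \left(- \frac{111}{14}\right)^{3} = - \frac{1367631}{2744}$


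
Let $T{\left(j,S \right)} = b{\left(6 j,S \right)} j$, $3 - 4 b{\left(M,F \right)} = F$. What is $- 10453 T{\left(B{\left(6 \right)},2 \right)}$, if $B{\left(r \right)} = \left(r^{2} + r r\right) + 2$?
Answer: $- \frac{386761}{2} \approx -1.9338 \cdot 10^{5}$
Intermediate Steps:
$b{\left(M,F \right)} = \frac{3}{4} - \frac{F}{4}$
$B{\left(r \right)} = 2 + 2 r^{2}$ ($B{\left(r \right)} = \left(r^{2} + r^{2}\right) + 2 = 2 r^{2} + 2 = 2 + 2 r^{2}$)
$T{\left(j,S \right)} = j \left(\frac{3}{4} - \frac{S}{4}\right)$ ($T{\left(j,S \right)} = \left(\frac{3}{4} - \frac{S}{4}\right) j = j \left(\frac{3}{4} - \frac{S}{4}\right)$)
$- 10453 T{\left(B{\left(6 \right)},2 \right)} = - 10453 \frac{\left(2 + 2 \cdot 6^{2}\right) \left(3 - 2\right)}{4} = - 10453 \frac{\left(2 + 2 \cdot 36\right) \left(3 - 2\right)}{4} = - 10453 \cdot \frac{1}{4} \left(2 + 72\right) 1 = - 10453 \cdot \frac{1}{4} \cdot 74 \cdot 1 = \left(-10453\right) \frac{37}{2} = - \frac{386761}{2}$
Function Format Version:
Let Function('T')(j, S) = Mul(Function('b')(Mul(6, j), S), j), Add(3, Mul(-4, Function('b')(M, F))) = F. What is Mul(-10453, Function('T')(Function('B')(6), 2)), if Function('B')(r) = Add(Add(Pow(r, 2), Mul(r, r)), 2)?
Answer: Rational(-386761, 2) ≈ -1.9338e+5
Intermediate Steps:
Function('b')(M, F) = Add(Rational(3, 4), Mul(Rational(-1, 4), F))
Function('B')(r) = Add(2, Mul(2, Pow(r, 2))) (Function('B')(r) = Add(Add(Pow(r, 2), Pow(r, 2)), 2) = Add(Mul(2, Pow(r, 2)), 2) = Add(2, Mul(2, Pow(r, 2))))
Function('T')(j, S) = Mul(j, Add(Rational(3, 4), Mul(Rational(-1, 4), S))) (Function('T')(j, S) = Mul(Add(Rational(3, 4), Mul(Rational(-1, 4), S)), j) = Mul(j, Add(Rational(3, 4), Mul(Rational(-1, 4), S))))
Mul(-10453, Function('T')(Function('B')(6), 2)) = Mul(-10453, Mul(Rational(1, 4), Add(2, Mul(2, Pow(6, 2))), Add(3, Mul(-1, 2)))) = Mul(-10453, Mul(Rational(1, 4), Add(2, Mul(2, 36)), Add(3, -2))) = Mul(-10453, Mul(Rational(1, 4), Add(2, 72), 1)) = Mul(-10453, Mul(Rational(1, 4), 74, 1)) = Mul(-10453, Rational(37, 2)) = Rational(-386761, 2)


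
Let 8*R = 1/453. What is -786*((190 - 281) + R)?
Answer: 43201573/604 ≈ 71526.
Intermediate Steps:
R = 1/3624 (R = (1/8)/453 = (1/8)*(1/453) = 1/3624 ≈ 0.00027594)
-786*((190 - 281) + R) = -786*((190 - 281) + 1/3624) = -786*(-91 + 1/3624) = -786*(-329783/3624) = 43201573/604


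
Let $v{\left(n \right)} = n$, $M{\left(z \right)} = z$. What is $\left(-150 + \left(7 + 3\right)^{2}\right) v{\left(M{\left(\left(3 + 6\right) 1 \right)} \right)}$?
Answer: $-450$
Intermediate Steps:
$\left(-150 + \left(7 + 3\right)^{2}\right) v{\left(M{\left(\left(3 + 6\right) 1 \right)} \right)} = \left(-150 + \left(7 + 3\right)^{2}\right) \left(3 + 6\right) 1 = \left(-150 + 10^{2}\right) 9 \cdot 1 = \left(-150 + 100\right) 9 = \left(-50\right) 9 = -450$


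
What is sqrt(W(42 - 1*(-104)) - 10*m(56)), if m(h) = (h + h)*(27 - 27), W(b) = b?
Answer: sqrt(146) ≈ 12.083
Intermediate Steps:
m(h) = 0 (m(h) = (2*h)*0 = 0)
sqrt(W(42 - 1*(-104)) - 10*m(56)) = sqrt((42 - 1*(-104)) - 10*0) = sqrt((42 + 104) + 0) = sqrt(146 + 0) = sqrt(146)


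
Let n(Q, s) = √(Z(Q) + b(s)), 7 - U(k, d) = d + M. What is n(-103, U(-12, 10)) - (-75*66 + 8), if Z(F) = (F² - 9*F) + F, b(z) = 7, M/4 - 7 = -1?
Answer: 4942 + 4*√715 ≈ 5049.0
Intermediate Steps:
M = 24 (M = 28 + 4*(-1) = 28 - 4 = 24)
U(k, d) = -17 - d (U(k, d) = 7 - (d + 24) = 7 - (24 + d) = 7 + (-24 - d) = -17 - d)
Z(F) = F² - 8*F
n(Q, s) = √(7 + Q*(-8 + Q)) (n(Q, s) = √(Q*(-8 + Q) + 7) = √(7 + Q*(-8 + Q)))
n(-103, U(-12, 10)) - (-75*66 + 8) = √(7 - 103*(-8 - 103)) - (-75*66 + 8) = √(7 - 103*(-111)) - (-4950 + 8) = √(7 + 11433) - 1*(-4942) = √11440 + 4942 = 4*√715 + 4942 = 4942 + 4*√715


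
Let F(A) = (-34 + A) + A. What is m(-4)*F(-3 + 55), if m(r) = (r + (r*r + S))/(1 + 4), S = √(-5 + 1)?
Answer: 168 + 28*I ≈ 168.0 + 28.0*I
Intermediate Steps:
S = 2*I (S = √(-4) = 2*I ≈ 2.0*I)
F(A) = -34 + 2*A
m(r) = r/5 + r²/5 + 2*I/5 (m(r) = (r + (r*r + 2*I))/(1 + 4) = (r + (r² + 2*I))/5 = (r + r² + 2*I)*(⅕) = r/5 + r²/5 + 2*I/5)
m(-4)*F(-3 + 55) = ((⅕)*(-4) + (⅕)*(-4)² + 2*I/5)*(-34 + 2*(-3 + 55)) = (-⅘ + (⅕)*16 + 2*I/5)*(-34 + 2*52) = (-⅘ + 16/5 + 2*I/5)*(-34 + 104) = (12/5 + 2*I/5)*70 = 168 + 28*I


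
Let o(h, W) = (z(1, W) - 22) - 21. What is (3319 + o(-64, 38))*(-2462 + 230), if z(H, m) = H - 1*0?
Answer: -7314264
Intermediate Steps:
z(H, m) = H (z(H, m) = H + 0 = H)
o(h, W) = -42 (o(h, W) = (1 - 22) - 21 = -21 - 21 = -42)
(3319 + o(-64, 38))*(-2462 + 230) = (3319 - 42)*(-2462 + 230) = 3277*(-2232) = -7314264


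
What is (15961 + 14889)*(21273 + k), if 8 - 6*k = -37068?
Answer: 2540713450/3 ≈ 8.4690e+8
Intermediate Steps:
k = 18538/3 (k = 4/3 - ⅙*(-37068) = 4/3 + 6178 = 18538/3 ≈ 6179.3)
(15961 + 14889)*(21273 + k) = (15961 + 14889)*(21273 + 18538/3) = 30850*(82357/3) = 2540713450/3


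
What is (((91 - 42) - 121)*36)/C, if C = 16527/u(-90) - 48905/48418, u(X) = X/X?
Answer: -125499456/800155381 ≈ -0.15684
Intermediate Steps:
u(X) = 1
C = 800155381/48418 (C = 16527/1 - 48905/48418 = 16527*1 - 48905*1/48418 = 16527 - 48905/48418 = 800155381/48418 ≈ 16526.)
(((91 - 42) - 121)*36)/C = (((91 - 42) - 121)*36)/(800155381/48418) = ((49 - 121)*36)*(48418/800155381) = -72*36*(48418/800155381) = -2592*48418/800155381 = -125499456/800155381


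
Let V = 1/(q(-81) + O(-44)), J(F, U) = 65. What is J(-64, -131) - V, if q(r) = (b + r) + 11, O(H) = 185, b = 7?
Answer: 7929/122 ≈ 64.992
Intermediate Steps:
q(r) = 18 + r (q(r) = (7 + r) + 11 = 18 + r)
V = 1/122 (V = 1/((18 - 81) + 185) = 1/(-63 + 185) = 1/122 ≈ 0.0081967)
J(-64, -131) - V = 65 - 1*1/122 = 65 - 1/122 = 7929/122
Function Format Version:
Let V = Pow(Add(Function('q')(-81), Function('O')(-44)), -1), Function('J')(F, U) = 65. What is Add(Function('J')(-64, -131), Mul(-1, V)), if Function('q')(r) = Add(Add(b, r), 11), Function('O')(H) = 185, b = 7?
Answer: Rational(7929, 122) ≈ 64.992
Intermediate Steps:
Function('q')(r) = Add(18, r) (Function('q')(r) = Add(Add(7, r), 11) = Add(18, r))
V = Rational(1, 122) (V = Pow(Add(Add(18, -81), 185), -1) = Pow(Add(-63, 185), -1) = Pow(122, -1) = Rational(1, 122) ≈ 0.0081967)
Add(Function('J')(-64, -131), Mul(-1, V)) = Add(65, Mul(-1, Rational(1, 122))) = Add(65, Rational(-1, 122)) = Rational(7929, 122)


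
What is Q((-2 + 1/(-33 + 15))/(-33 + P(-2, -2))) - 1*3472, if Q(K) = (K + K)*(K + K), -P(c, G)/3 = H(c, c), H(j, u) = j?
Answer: -205016759/59049 ≈ -3472.0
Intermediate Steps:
P(c, G) = -3*c
Q(K) = 4*K**2 (Q(K) = (2*K)*(2*K) = 4*K**2)
Q((-2 + 1/(-33 + 15))/(-33 + P(-2, -2))) - 1*3472 = 4*((-2 + 1/(-33 + 15))/(-33 - 3*(-2)))**2 - 1*3472 = 4*((-2 + 1/(-18))/(-33 + 6))**2 - 3472 = 4*((-2 - 1/18)/(-27))**2 - 3472 = 4*(-37/18*(-1/27))**2 - 3472 = 4*(37/486)**2 - 3472 = 4*(1369/236196) - 3472 = 1369/59049 - 3472 = -205016759/59049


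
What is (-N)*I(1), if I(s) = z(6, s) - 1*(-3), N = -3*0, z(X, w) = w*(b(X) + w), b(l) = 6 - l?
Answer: 0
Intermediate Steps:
z(X, w) = w*(6 + w - X) (z(X, w) = w*((6 - X) + w) = w*(6 + w - X))
N = 0
I(s) = 3 + s² (I(s) = s*(6 + s - 1*6) - 1*(-3) = s*(6 + s - 6) + 3 = s*s + 3 = s² + 3 = 3 + s²)
(-N)*I(1) = (-1*0)*(3 + 1²) = 0*(3 + 1) = 0*4 = 0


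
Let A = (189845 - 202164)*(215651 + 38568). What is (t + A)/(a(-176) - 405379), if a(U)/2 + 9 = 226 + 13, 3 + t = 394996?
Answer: 3131328868/404919 ≈ 7733.2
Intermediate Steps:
t = 394993 (t = -3 + 394996 = 394993)
A = -3131723861 (A = -12319*254219 = -3131723861)
a(U) = 460 (a(U) = -18 + 2*(226 + 13) = -18 + 2*239 = -18 + 478 = 460)
(t + A)/(a(-176) - 405379) = (394993 - 3131723861)/(460 - 405379) = -3131328868/(-404919) = -3131328868*(-1/404919) = 3131328868/404919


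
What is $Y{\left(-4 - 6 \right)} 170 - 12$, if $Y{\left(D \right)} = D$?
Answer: $-1712$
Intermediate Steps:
$Y{\left(-4 - 6 \right)} 170 - 12 = \left(-4 - 6\right) 170 - 12 = \left(-10\right) 170 - 12 = -1700 - 12 = -1712$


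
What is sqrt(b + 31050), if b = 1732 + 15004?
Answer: sqrt(47786) ≈ 218.60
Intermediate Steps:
b = 16736
sqrt(b + 31050) = sqrt(16736 + 31050) = sqrt(47786)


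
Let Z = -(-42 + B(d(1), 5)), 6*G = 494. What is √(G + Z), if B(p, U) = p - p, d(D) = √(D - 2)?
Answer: √1119/3 ≈ 11.150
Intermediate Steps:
d(D) = √(-2 + D)
G = 247/3 (G = (⅙)*494 = 247/3 ≈ 82.333)
B(p, U) = 0
Z = 42 (Z = -(-42 + 0) = -1*(-42) = 42)
√(G + Z) = √(247/3 + 42) = √(373/3) = √1119/3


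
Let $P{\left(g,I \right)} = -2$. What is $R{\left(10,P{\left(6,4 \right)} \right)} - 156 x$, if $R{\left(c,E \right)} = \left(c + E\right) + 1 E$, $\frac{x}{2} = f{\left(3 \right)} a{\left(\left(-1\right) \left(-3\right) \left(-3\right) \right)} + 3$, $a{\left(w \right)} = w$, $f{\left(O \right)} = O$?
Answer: $7494$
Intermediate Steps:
$x = -48$ ($x = 2 \left(3 \left(-1\right) \left(-3\right) \left(-3\right) + 3\right) = 2 \left(3 \cdot 3 \left(-3\right) + 3\right) = 2 \left(3 \left(-9\right) + 3\right) = 2 \left(-27 + 3\right) = 2 \left(-24\right) = -48$)
$R{\left(c,E \right)} = c + 2 E$ ($R{\left(c,E \right)} = \left(E + c\right) + E = c + 2 E$)
$R{\left(10,P{\left(6,4 \right)} \right)} - 156 x = \left(10 + 2 \left(-2\right)\right) - -7488 = \left(10 - 4\right) + 7488 = 6 + 7488 = 7494$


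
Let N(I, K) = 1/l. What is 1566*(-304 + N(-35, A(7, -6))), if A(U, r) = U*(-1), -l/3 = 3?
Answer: -476238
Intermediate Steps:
l = -9 (l = -3*3 = -9)
A(U, r) = -U
N(I, K) = -⅑ (N(I, K) = 1/(-9) = -⅑)
1566*(-304 + N(-35, A(7, -6))) = 1566*(-304 - ⅑) = 1566*(-2737/9) = -476238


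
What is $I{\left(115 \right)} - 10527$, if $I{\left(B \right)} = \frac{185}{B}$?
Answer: $- \frac{242084}{23} \approx -10525.0$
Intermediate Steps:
$I{\left(115 \right)} - 10527 = \frac{185}{115} - 10527 = 185 \cdot \frac{1}{115} - 10527 = \frac{37}{23} - 10527 = - \frac{242084}{23}$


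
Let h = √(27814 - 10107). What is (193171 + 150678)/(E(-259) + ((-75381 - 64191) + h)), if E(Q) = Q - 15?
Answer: -48085907254/19556886009 - 343849*√17707/19556886009 ≈ -2.4611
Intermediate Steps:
E(Q) = -15 + Q
h = √17707 ≈ 133.07
(193171 + 150678)/(E(-259) + ((-75381 - 64191) + h)) = (193171 + 150678)/((-15 - 259) + ((-75381 - 64191) + √17707)) = 343849/(-274 + (-139572 + √17707)) = 343849/(-139846 + √17707)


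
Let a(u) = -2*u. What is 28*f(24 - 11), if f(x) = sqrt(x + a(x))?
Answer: 28*I*sqrt(13) ≈ 100.96*I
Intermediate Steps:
f(x) = sqrt(-x) (f(x) = sqrt(x - 2*x) = sqrt(-x))
28*f(24 - 11) = 28*sqrt(-(24 - 11)) = 28*sqrt(-1*13) = 28*sqrt(-13) = 28*(I*sqrt(13)) = 28*I*sqrt(13)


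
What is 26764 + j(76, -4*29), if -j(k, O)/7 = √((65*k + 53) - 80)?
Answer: 26764 - 119*√17 ≈ 26273.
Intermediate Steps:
j(k, O) = -7*√(-27 + 65*k) (j(k, O) = -7*√((65*k + 53) - 80) = -7*√((53 + 65*k) - 80) = -7*√(-27 + 65*k))
26764 + j(76, -4*29) = 26764 - 7*√(-27 + 65*76) = 26764 - 7*√(-27 + 4940) = 26764 - 119*√17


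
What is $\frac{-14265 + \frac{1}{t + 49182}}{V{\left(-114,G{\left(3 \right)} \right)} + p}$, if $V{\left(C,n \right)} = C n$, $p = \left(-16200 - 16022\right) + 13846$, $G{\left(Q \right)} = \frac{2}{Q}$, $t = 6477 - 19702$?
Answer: $\frac{128231651}{165869641} \approx 0.77309$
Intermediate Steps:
$t = -13225$
$p = -18376$ ($p = -32222 + 13846 = -18376$)
$\frac{-14265 + \frac{1}{t + 49182}}{V{\left(-114,G{\left(3 \right)} \right)} + p} = \frac{-14265 + \frac{1}{-13225 + 49182}}{- 114 \cdot \frac{2}{3} - 18376} = \frac{-14265 + \frac{1}{35957}}{- 114 \cdot 2 \cdot \frac{1}{3} - 18376} = \frac{-14265 + \frac{1}{35957}}{\left(-114\right) \frac{2}{3} - 18376} = - \frac{512926604}{35957 \left(-76 - 18376\right)} = - \frac{512926604}{35957 \left(-18452\right)} = \left(- \frac{512926604}{35957}\right) \left(- \frac{1}{18452}\right) = \frac{128231651}{165869641}$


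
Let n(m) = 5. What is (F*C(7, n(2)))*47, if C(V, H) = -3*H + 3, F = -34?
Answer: 19176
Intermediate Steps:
C(V, H) = 3 - 3*H
(F*C(7, n(2)))*47 = -34*(3 - 3*5)*47 = -34*(3 - 15)*47 = -34*(-12)*47 = 408*47 = 19176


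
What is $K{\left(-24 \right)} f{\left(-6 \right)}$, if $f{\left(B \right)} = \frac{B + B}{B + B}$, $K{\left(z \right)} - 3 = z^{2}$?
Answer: $579$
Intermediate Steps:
$K{\left(z \right)} = 3 + z^{2}$
$f{\left(B \right)} = 1$ ($f{\left(B \right)} = \frac{2 B}{2 B} = 2 B \frac{1}{2 B} = 1$)
$K{\left(-24 \right)} f{\left(-6 \right)} = \left(3 + \left(-24\right)^{2}\right) 1 = \left(3 + 576\right) 1 = 579 \cdot 1 = 579$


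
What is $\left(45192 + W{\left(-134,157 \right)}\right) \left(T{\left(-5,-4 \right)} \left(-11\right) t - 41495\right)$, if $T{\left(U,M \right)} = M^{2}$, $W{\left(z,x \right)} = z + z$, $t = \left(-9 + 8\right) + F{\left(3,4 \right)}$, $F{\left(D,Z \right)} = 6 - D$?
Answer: $-1879934628$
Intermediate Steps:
$t = 2$ ($t = \left(-9 + 8\right) + \left(6 - 3\right) = -1 + \left(6 - 3\right) = -1 + 3 = 2$)
$W{\left(z,x \right)} = 2 z$
$\left(45192 + W{\left(-134,157 \right)}\right) \left(T{\left(-5,-4 \right)} \left(-11\right) t - 41495\right) = \left(45192 + 2 \left(-134\right)\right) \left(\left(-4\right)^{2} \left(-11\right) 2 - 41495\right) = \left(45192 - 268\right) \left(16 \left(-11\right) 2 - 41495\right) = 44924 \left(\left(-176\right) 2 - 41495\right) = 44924 \left(-352 - 41495\right) = 44924 \left(-41847\right) = -1879934628$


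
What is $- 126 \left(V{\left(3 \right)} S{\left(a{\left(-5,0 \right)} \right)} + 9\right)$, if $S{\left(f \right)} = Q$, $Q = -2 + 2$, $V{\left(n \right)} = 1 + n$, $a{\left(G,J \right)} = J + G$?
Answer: $-1134$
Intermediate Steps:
$a{\left(G,J \right)} = G + J$
$Q = 0$
$S{\left(f \right)} = 0$
$- 126 \left(V{\left(3 \right)} S{\left(a{\left(-5,0 \right)} \right)} + 9\right) = - 126 \left(\left(1 + 3\right) 0 + 9\right) = - 126 \left(4 \cdot 0 + 9\right) = - 126 \left(0 + 9\right) = \left(-126\right) 9 = -1134$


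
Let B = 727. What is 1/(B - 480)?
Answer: 1/247 ≈ 0.0040486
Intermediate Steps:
1/(B - 480) = 1/(727 - 480) = 1/247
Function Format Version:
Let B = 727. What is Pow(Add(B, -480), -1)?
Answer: Rational(1, 247) ≈ 0.0040486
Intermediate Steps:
Pow(Add(B, -480), -1) = Pow(Add(727, -480), -1) = Pow(247, -1) = Rational(1, 247)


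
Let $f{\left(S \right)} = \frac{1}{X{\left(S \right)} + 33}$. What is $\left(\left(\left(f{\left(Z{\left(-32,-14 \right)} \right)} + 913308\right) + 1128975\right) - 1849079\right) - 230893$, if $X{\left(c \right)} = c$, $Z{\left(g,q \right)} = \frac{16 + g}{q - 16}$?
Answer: $- \frac{18957552}{503} \approx -37689.0$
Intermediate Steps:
$Z{\left(g,q \right)} = \frac{16 + g}{-16 + q}$
$f{\left(S \right)} = \frac{1}{33 + S}$ ($f{\left(S \right)} = \frac{1}{S + 33} = \frac{1}{33 + S}$)
$\left(\left(\left(f{\left(Z{\left(-32,-14 \right)} \right)} + 913308\right) + 1128975\right) - 1849079\right) - 230893 = \left(\left(\left(\frac{1}{33 + \frac{16 - 32}{-16 - 14}} + 913308\right) + 1128975\right) - 1849079\right) - 230893 = \left(\left(\left(\frac{1}{33 + \frac{1}{-30} \left(-16\right)} + 913308\right) + 1128975\right) - 1849079\right) - 230893 = \left(\left(\left(\frac{1}{33 - - \frac{8}{15}} + 913308\right) + 1128975\right) - 1849079\right) - 230893 = \left(\left(\left(\frac{1}{33 + \frac{8}{15}} + 913308\right) + 1128975\right) - 1849079\right) - 230893 = \left(\left(\left(\frac{1}{\frac{503}{15}} + 913308\right) + 1128975\right) - 1849079\right) - 230893 = \left(\left(\left(\frac{15}{503} + 913308\right) + 1128975\right) - 1849079\right) - 230893 = \left(\left(\frac{459393939}{503} + 1128975\right) - 1849079\right) - 230893 = \left(\frac{1027268364}{503} - 1849079\right) - 230893 = \frac{97181627}{503} - 230893 = - \frac{18957552}{503}$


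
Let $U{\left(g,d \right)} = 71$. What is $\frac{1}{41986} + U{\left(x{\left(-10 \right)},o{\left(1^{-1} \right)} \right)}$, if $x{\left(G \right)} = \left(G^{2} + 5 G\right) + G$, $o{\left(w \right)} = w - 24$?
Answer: $\frac{2981007}{41986} \approx 71.0$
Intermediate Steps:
$o{\left(w \right)} = -24 + w$ ($o{\left(w \right)} = w - 24 = -24 + w$)
$x{\left(G \right)} = G^{2} + 6 G$
$\frac{1}{41986} + U{\left(x{\left(-10 \right)},o{\left(1^{-1} \right)} \right)} = \frac{1}{41986} + 71 = \frac{2981007}{41986}$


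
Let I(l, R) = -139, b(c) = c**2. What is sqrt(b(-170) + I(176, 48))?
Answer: sqrt(28761) ≈ 169.59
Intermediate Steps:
sqrt(b(-170) + I(176, 48)) = sqrt((-170)**2 - 139) = sqrt(28900 - 139) = sqrt(28761)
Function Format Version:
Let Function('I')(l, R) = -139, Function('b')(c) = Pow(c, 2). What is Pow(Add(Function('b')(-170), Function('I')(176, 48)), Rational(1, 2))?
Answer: Pow(28761, Rational(1, 2)) ≈ 169.59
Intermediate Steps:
Pow(Add(Function('b')(-170), Function('I')(176, 48)), Rational(1, 2)) = Pow(Add(Pow(-170, 2), -139), Rational(1, 2)) = Pow(Add(28900, -139), Rational(1, 2)) = Pow(28761, Rational(1, 2))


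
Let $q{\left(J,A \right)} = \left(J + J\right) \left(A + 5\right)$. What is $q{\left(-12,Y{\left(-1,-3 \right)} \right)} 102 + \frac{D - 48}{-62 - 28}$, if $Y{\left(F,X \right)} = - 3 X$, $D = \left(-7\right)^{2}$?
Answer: $- \frac{3084481}{90} \approx -34272.0$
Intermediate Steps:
$D = 49$
$q{\left(J,A \right)} = 2 J \left(5 + A\right)$
$q{\left(-12,Y{\left(-1,-3 \right)} \right)} 102 + \frac{D - 48}{-62 - 28} = 2 \left(-12\right) \left(5 - -9\right) 102 + \frac{49 - 48}{-62 - 28} = 2 \left(-12\right) \left(5 + 9\right) 102 + 1 \frac{1}{-90} = 2 \left(-12\right) 14 \cdot 102 + 1 \left(- \frac{1}{90}\right) = \left(-336\right) 102 - \frac{1}{90} = -34272 - \frac{1}{90} = - \frac{3084481}{90}$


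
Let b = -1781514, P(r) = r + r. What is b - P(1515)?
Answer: -1784544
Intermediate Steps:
P(r) = 2*r
b - P(1515) = -1781514 - 2*1515 = -1781514 - 1*3030 = -1781514 - 3030 = -1784544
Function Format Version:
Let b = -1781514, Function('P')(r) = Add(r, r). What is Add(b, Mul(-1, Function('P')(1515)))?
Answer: -1784544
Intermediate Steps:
Function('P')(r) = Mul(2, r)
Add(b, Mul(-1, Function('P')(1515))) = Add(-1781514, Mul(-1, Mul(2, 1515))) = Add(-1781514, Mul(-1, 3030)) = Add(-1781514, -3030) = -1784544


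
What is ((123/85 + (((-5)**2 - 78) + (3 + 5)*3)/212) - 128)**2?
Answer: 5211856136601/324720400 ≈ 16050.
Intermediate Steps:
((123/85 + (((-5)**2 - 78) + (3 + 5)*3)/212) - 128)**2 = ((123*(1/85) + ((25 - 78) + 8*3)*(1/212)) - 128)**2 = ((123/85 + (-53 + 24)*(1/212)) - 128)**2 = ((123/85 - 29*1/212) - 128)**2 = ((123/85 - 29/212) - 128)**2 = (23611/18020 - 128)**2 = (-2282949/18020)**2 = 5211856136601/324720400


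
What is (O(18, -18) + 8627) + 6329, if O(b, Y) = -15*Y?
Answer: 15226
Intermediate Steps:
(O(18, -18) + 8627) + 6329 = (-15*(-18) + 8627) + 6329 = (270 + 8627) + 6329 = 8897 + 6329 = 15226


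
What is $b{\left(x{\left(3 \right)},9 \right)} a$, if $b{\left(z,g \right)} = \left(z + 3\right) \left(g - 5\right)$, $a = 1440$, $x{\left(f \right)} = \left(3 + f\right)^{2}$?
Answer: $224640$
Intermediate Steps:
$b{\left(z,g \right)} = \left(-5 + g\right) \left(3 + z\right)$ ($b{\left(z,g \right)} = \left(3 + z\right) \left(-5 + g\right) = \left(-5 + g\right) \left(3 + z\right)$)
$b{\left(x{\left(3 \right)},9 \right)} a = \left(-15 - 5 \left(3 + 3\right)^{2} + 3 \cdot 9 + 9 \left(3 + 3\right)^{2}\right) 1440 = \left(-15 - 5 \cdot 6^{2} + 27 + 9 \cdot 6^{2}\right) 1440 = \left(-15 - 180 + 27 + 9 \cdot 36\right) 1440 = \left(-15 - 180 + 27 + 324\right) 1440 = 156 \cdot 1440 = 224640$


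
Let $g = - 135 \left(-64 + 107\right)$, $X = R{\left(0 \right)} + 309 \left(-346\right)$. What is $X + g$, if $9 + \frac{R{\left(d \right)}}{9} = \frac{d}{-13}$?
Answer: $-112800$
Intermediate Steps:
$R{\left(d \right)} = -81 - \frac{9 d}{13}$ ($R{\left(d \right)} = -81 + 9 \frac{d}{-13} = -81 + 9 d \left(- \frac{1}{13}\right) = -81 + 9 \left(- \frac{d}{13}\right) = -81 - \frac{9 d}{13}$)
$X = -106995$ ($X = \left(-81 - 0\right) + 309 \left(-346\right) = \left(-81 + 0\right) - 106914 = -81 - 106914 = -106995$)
$g = -5805$ ($g = \left(-135\right) 43 = -5805$)
$X + g = -106995 - 5805 = -112800$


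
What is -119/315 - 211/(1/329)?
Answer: -3123872/45 ≈ -69419.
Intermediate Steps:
-119/315 - 211/(1/329) = -119*1/315 - 211/1/329 = -17/45 - 211*329 = -17/45 - 69419 = -3123872/45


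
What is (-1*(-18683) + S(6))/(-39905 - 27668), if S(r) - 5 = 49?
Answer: -18737/67573 ≈ -0.27729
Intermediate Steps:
S(r) = 54 (S(r) = 5 + 49 = 54)
(-1*(-18683) + S(6))/(-39905 - 27668) = (-1*(-18683) + 54)/(-39905 - 27668) = (18683 + 54)/(-67573) = 18737*(-1/67573) = -18737/67573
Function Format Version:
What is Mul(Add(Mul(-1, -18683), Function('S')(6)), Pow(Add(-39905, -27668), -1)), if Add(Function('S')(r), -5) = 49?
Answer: Rational(-18737, 67573) ≈ -0.27729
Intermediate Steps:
Function('S')(r) = 54 (Function('S')(r) = Add(5, 49) = 54)
Mul(Add(Mul(-1, -18683), Function('S')(6)), Pow(Add(-39905, -27668), -1)) = Mul(Add(Mul(-1, -18683), 54), Pow(Add(-39905, -27668), -1)) = Mul(Add(18683, 54), Pow(-67573, -1)) = Mul(18737, Rational(-1, 67573)) = Rational(-18737, 67573)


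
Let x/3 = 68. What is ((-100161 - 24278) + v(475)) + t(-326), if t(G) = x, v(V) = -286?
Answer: -124521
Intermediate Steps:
x = 204 (x = 3*68 = 204)
t(G) = 204
((-100161 - 24278) + v(475)) + t(-326) = ((-100161 - 24278) - 286) + 204 = (-124439 - 286) + 204 = -124725 + 204 = -124521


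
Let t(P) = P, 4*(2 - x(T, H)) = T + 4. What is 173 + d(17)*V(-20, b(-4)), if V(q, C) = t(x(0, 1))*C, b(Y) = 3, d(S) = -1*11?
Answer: 140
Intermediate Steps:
d(S) = -11
x(T, H) = 1 - T/4 (x(T, H) = 2 - (T + 4)/4 = 2 - (4 + T)/4 = 2 + (-1 - T/4) = 1 - T/4)
V(q, C) = C (V(q, C) = (1 - ¼*0)*C = (1 + 0)*C = 1*C = C)
173 + d(17)*V(-20, b(-4)) = 173 - 11*3 = 173 - 33 = 140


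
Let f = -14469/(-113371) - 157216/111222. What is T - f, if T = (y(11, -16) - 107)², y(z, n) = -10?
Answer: 86312798940218/6304674681 ≈ 13690.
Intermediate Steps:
f = -8107232009/6304674681 (f = -14469*(-1/113371) - 157216*1/111222 = 14469/113371 - 78608/55611 = -8107232009/6304674681 ≈ -1.2859)
T = 13689 (T = (-10 - 107)² = (-117)² = 13689)
T - f = 13689 - 1*(-8107232009/6304674681) = 13689 + 8107232009/6304674681 = 86312798940218/6304674681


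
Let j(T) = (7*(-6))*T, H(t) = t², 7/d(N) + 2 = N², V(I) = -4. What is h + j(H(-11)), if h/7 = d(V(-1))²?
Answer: -20321/4 ≈ -5080.3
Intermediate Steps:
d(N) = 7/(-2 + N²)
j(T) = -42*T
h = 7/4 (h = 7*(7/(-2 + (-4)²))² = 7*(7/(-2 + 16))² = 7*(7/14)² = 7*(7*(1/14))² = 7*(½)² = 7*(¼) = 7/4 ≈ 1.7500)
h + j(H(-11)) = 7/4 - 42*(-11)² = 7/4 - 42*121 = 7/4 - 5082 = -20321/4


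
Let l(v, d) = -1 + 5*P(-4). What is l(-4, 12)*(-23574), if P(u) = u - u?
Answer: 23574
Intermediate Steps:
P(u) = 0
l(v, d) = -1 (l(v, d) = -1 + 5*0 = -1 + 0 = -1)
l(-4, 12)*(-23574) = -1*(-23574) = 23574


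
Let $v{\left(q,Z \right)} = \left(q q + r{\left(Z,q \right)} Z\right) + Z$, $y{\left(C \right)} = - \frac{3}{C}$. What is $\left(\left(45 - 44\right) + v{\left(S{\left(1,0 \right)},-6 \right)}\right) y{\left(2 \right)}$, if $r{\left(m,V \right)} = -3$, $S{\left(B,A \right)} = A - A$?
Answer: $- \frac{39}{2} \approx -19.5$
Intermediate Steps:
$S{\left(B,A \right)} = 0$
$v{\left(q,Z \right)} = q^{2} - 2 Z$ ($v{\left(q,Z \right)} = \left(q q - 3 Z\right) + Z = \left(q^{2} - 3 Z\right) + Z = q^{2} - 2 Z$)
$\left(\left(45 - 44\right) + v{\left(S{\left(1,0 \right)},-6 \right)}\right) y{\left(2 \right)} = \left(\left(45 - 44\right) + \left(0^{2} - -12\right)\right) \left(- \frac{3}{2}\right) = \left(\left(45 - 44\right) + \left(0 + 12\right)\right) \left(\left(-3\right) \frac{1}{2}\right) = \left(1 + 12\right) \left(- \frac{3}{2}\right) = 13 \left(- \frac{3}{2}\right) = - \frac{39}{2}$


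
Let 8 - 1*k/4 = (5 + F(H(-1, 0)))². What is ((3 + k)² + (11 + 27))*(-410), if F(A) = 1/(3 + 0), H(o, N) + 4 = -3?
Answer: -207361190/81 ≈ -2.5600e+6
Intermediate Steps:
H(o, N) = -7 (H(o, N) = -4 - 3 = -7)
F(A) = ⅓ (F(A) = 1/3 = ⅓)
k = -736/9 (k = 32 - 4*(5 + ⅓)² = 32 - 4*(16/3)² = 32 - 4*256/9 = 32 - 1024/9 = -736/9 ≈ -81.778)
((3 + k)² + (11 + 27))*(-410) = ((3 - 736/9)² + (11 + 27))*(-410) = ((-709/9)² + 38)*(-410) = (502681/81 + 38)*(-410) = (505759/81)*(-410) = -207361190/81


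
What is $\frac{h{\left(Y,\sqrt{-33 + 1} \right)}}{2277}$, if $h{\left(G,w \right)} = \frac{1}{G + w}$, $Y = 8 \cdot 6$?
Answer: $\frac{1}{110814} - \frac{i \sqrt{2}}{1329768} \approx 9.0241 \cdot 10^{-6} - 1.0635 \cdot 10^{-6} i$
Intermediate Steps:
$Y = 48$
$\frac{h{\left(Y,\sqrt{-33 + 1} \right)}}{2277} = \frac{1}{\left(48 + \sqrt{-33 + 1}\right) 2277} = \frac{1}{48 + \sqrt{-32}} \cdot \frac{1}{2277} = \frac{1}{48 + 4 i \sqrt{2}} \cdot \frac{1}{2277} = \frac{1}{2277 \left(48 + 4 i \sqrt{2}\right)}$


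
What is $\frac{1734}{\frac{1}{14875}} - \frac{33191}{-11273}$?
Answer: $\frac{290767340441}{11273} \approx 2.5793 \cdot 10^{7}$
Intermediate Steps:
$\frac{1734}{\frac{1}{14875}} - \frac{33191}{-11273} = 1734 \frac{1}{\frac{1}{14875}} - - \frac{33191}{11273} = 1734 \cdot 14875 + \frac{33191}{11273} = 25793250 + \frac{33191}{11273} = \frac{290767340441}{11273}$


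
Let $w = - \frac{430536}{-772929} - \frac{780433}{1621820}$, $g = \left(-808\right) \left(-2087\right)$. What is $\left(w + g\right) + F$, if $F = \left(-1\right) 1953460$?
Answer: $- \frac{111634598075410219}{417850570260} \approx -2.6716 \cdot 10^{5}$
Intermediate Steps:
$F = -1953460$
$g = 1686296$
$w = \frac{31677532421}{417850570260}$ ($w = \left(-430536\right) \left(- \frac{1}{772929}\right) - \frac{780433}{1621820} = \frac{143512}{257643} - \frac{780433}{1621820} = \frac{31677532421}{417850570260} \approx 0.075811$)
$\left(w + g\right) + F = \left(\frac{31677532421}{417850570260} + 1686296\right) - 1953460 = \frac{704619776904689381}{417850570260} - 1953460 = - \frac{111634598075410219}{417850570260}$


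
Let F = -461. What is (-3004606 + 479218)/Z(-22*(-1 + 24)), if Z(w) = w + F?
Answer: 2525388/967 ≈ 2611.6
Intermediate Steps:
Z(w) = -461 + w (Z(w) = w - 461 = -461 + w)
(-3004606 + 479218)/Z(-22*(-1 + 24)) = (-3004606 + 479218)/(-461 - 22*(-1 + 24)) = -2525388/(-461 - 22*23) = -2525388/(-461 - 506) = -2525388/(-967) = -2525388*(-1/967) = 2525388/967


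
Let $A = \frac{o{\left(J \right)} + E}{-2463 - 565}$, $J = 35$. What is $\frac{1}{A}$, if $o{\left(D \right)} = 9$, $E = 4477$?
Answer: $- \frac{1514}{2243} \approx -0.67499$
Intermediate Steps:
$A = - \frac{2243}{1514}$ ($A = \frac{9 + 4477}{-2463 - 565} = \frac{4486}{-3028} = 4486 \left(- \frac{1}{3028}\right) = - \frac{2243}{1514} \approx -1.4815$)
$\frac{1}{A} = \frac{1}{- \frac{2243}{1514}} = - \frac{1514}{2243}$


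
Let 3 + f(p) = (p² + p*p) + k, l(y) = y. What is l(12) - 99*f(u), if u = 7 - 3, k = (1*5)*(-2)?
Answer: -1869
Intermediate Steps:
k = -10 (k = 5*(-2) = -10)
u = 4
f(p) = -13 + 2*p² (f(p) = -3 + ((p² + p*p) - 10) = -3 + ((p² + p²) - 10) = -3 + (2*p² - 10) = -3 + (-10 + 2*p²) = -13 + 2*p²)
l(12) - 99*f(u) = 12 - 99*(-13 + 2*4²) = 12 - 99*(-13 + 2*16) = 12 - 99*(-13 + 32) = 12 - 99*19 = 12 - 1881 = -1869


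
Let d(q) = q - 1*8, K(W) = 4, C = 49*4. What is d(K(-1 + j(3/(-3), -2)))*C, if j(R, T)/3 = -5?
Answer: -784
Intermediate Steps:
j(R, T) = -15 (j(R, T) = 3*(-5) = -15)
C = 196
d(q) = -8 + q (d(q) = q - 8 = -8 + q)
d(K(-1 + j(3/(-3), -2)))*C = (-8 + 4)*196 = -4*196 = -784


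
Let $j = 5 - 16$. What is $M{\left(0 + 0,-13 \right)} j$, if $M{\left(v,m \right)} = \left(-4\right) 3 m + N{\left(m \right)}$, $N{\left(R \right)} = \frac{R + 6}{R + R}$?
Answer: $- \frac{44693}{26} \approx -1719.0$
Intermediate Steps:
$N{\left(R \right)} = \frac{6 + R}{2 R}$
$M{\left(v,m \right)} = - 12 m + \frac{6 + m}{2 m}$ ($M{\left(v,m \right)} = \left(-4\right) 3 m + \frac{6 + m}{2 m} = - 12 m + \frac{6 + m}{2 m}$)
$j = -11$ ($j = 5 - 16 = -11$)
$M{\left(0 + 0,-13 \right)} j = \left(\frac{1}{2} - -156 + \frac{3}{-13}\right) \left(-11\right) = \left(\frac{1}{2} + 156 + 3 \left(- \frac{1}{13}\right)\right) \left(-11\right) = \left(\frac{1}{2} + 156 - \frac{3}{13}\right) \left(-11\right) = \frac{4063}{26} \left(-11\right) = - \frac{44693}{26}$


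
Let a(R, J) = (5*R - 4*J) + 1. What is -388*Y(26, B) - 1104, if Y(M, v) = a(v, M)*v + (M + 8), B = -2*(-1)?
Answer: 57872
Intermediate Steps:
a(R, J) = 1 - 4*J + 5*R (a(R, J) = (-4*J + 5*R) + 1 = 1 - 4*J + 5*R)
B = 2
Y(M, v) = 8 + M + v*(1 - 4*M + 5*v) (Y(M, v) = (1 - 4*M + 5*v)*v + (M + 8) = v*(1 - 4*M + 5*v) + (8 + M) = 8 + M + v*(1 - 4*M + 5*v))
-388*Y(26, B) - 1104 = -388*(8 + 26 + 2*(1 - 4*26 + 5*2)) - 1104 = -388*(8 + 26 + 2*(1 - 104 + 10)) - 1104 = -388*(8 + 26 + 2*(-93)) - 1104 = -388*(8 + 26 - 186) - 1104 = -388*(-152) - 1104 = 58976 - 1104 = 57872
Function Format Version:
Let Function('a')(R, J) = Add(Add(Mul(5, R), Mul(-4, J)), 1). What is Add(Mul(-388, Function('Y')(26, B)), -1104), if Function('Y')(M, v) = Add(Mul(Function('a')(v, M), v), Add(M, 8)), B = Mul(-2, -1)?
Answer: 57872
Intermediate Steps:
Function('a')(R, J) = Add(1, Mul(-4, J), Mul(5, R)) (Function('a')(R, J) = Add(Add(Mul(-4, J), Mul(5, R)), 1) = Add(1, Mul(-4, J), Mul(5, R)))
B = 2
Function('Y')(M, v) = Add(8, M, Mul(v, Add(1, Mul(-4, M), Mul(5, v)))) (Function('Y')(M, v) = Add(Mul(Add(1, Mul(-4, M), Mul(5, v)), v), Add(M, 8)) = Add(Mul(v, Add(1, Mul(-4, M), Mul(5, v))), Add(8, M)) = Add(8, M, Mul(v, Add(1, Mul(-4, M), Mul(5, v)))))
Add(Mul(-388, Function('Y')(26, B)), -1104) = Add(Mul(-388, Add(8, 26, Mul(2, Add(1, Mul(-4, 26), Mul(5, 2))))), -1104) = Add(Mul(-388, Add(8, 26, Mul(2, Add(1, -104, 10)))), -1104) = Add(Mul(-388, Add(8, 26, Mul(2, -93))), -1104) = Add(Mul(-388, Add(8, 26, -186)), -1104) = Add(Mul(-388, -152), -1104) = Add(58976, -1104) = 57872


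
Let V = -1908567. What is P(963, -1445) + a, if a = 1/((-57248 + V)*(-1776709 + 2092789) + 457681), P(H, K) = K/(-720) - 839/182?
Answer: -21193775439538675/8142227369888976 ≈ -2.6029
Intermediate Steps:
P(H, K) = -839/182 - K/720 (P(H, K) = K*(-1/720) - 839*1/182 = -K/720 - 839/182 = -839/182 - K/720)
a = -1/621354347519 (a = 1/((-57248 - 1908567)*(-1776709 + 2092789) + 457681) = 1/(-1965815*316080 + 457681) = 1/(-621354805200 + 457681) = 1/(-621354347519) = -1/621354347519 ≈ -1.6094e-12)
P(963, -1445) + a = (-839/182 - 1/720*(-1445)) - 1/621354347519 = (-839/182 + 289/144) - 1/621354347519 = -34109/13104 - 1/621354347519 = -21193775439538675/8142227369888976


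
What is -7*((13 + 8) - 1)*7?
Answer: -980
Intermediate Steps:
-7*((13 + 8) - 1)*7 = -7*(21 - 1)*7 = -7*20*7 = -140*7 = -980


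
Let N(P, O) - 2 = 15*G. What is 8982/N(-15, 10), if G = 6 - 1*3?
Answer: 8982/47 ≈ 191.11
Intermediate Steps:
G = 3 (G = 6 - 3 = 3)
N(P, O) = 47 (N(P, O) = 2 + 15*3 = 2 + 45 = 47)
8982/N(-15, 10) = 8982/47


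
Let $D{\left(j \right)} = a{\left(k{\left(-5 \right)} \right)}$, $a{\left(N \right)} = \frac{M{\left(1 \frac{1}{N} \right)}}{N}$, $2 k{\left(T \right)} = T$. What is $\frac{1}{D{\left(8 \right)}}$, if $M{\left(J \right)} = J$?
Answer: $\frac{25}{4} \approx 6.25$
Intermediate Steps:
$k{\left(T \right)} = \frac{T}{2}$
$a{\left(N \right)} = \frac{1}{N^{2}}$ ($a{\left(N \right)} = \frac{1 \frac{1}{N}}{N} = \frac{1}{N N} = \frac{1}{N^{2}}$)
$D{\left(j \right)} = \frac{4}{25}$ ($D{\left(j \right)} = \frac{1}{\frac{25}{4}} = \frac{4}{25}$)
$\frac{1}{D{\left(8 \right)}} = \frac{1}{\frac{4}{25}} = \frac{25}{4}$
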